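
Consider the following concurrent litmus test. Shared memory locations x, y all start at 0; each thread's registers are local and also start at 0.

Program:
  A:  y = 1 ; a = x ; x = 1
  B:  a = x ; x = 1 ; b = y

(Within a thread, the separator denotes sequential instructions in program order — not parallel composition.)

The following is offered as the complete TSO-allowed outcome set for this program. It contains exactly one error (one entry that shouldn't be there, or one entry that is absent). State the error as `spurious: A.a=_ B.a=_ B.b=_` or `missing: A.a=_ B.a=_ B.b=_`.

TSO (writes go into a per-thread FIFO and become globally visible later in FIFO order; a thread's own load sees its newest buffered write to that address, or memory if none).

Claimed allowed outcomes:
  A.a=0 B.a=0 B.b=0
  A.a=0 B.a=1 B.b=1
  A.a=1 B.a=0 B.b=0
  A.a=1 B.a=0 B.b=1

outcome vector order: (A.a,B.a,B.b)
under TSO → <0 0 0>, <0 0 1>, <0 1 1>, <1 0 0>, <1 0 1>
TSO∖claimed = {<0 0 1>}

missing: A.a=0 B.a=0 B.b=1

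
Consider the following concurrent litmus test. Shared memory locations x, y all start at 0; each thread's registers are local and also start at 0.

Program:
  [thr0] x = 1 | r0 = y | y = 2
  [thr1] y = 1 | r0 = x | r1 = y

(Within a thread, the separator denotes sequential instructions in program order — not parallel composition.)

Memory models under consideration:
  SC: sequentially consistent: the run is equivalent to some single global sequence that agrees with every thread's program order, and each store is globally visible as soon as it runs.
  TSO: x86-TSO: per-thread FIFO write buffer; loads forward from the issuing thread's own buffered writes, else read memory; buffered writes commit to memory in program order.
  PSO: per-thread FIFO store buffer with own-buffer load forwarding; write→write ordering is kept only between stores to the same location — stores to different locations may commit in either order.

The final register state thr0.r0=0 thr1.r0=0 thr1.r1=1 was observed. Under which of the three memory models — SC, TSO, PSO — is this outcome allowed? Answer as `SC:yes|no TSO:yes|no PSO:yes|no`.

SC:no TSO:yes PSO:yes

outcome vector order: (thr0.r0,thr1.r0,thr1.r1)
under SC → <0 1 1> <0 1 2> <1 0 1> <1 0 2> <1 1 1> <1 1 2>
under TSO → <0 0 1> <0 0 2> <0 1 1> <0 1 2> <1 0 1> <1 0 2> <1 1 1> <1 1 2>
under PSO → <0 0 1> <0 0 2> <0 1 1> <0 1 2> <1 0 1> <1 0 2> <1 1 1> <1 1 2>
target <0 0 1> ∈ {TSO,PSO}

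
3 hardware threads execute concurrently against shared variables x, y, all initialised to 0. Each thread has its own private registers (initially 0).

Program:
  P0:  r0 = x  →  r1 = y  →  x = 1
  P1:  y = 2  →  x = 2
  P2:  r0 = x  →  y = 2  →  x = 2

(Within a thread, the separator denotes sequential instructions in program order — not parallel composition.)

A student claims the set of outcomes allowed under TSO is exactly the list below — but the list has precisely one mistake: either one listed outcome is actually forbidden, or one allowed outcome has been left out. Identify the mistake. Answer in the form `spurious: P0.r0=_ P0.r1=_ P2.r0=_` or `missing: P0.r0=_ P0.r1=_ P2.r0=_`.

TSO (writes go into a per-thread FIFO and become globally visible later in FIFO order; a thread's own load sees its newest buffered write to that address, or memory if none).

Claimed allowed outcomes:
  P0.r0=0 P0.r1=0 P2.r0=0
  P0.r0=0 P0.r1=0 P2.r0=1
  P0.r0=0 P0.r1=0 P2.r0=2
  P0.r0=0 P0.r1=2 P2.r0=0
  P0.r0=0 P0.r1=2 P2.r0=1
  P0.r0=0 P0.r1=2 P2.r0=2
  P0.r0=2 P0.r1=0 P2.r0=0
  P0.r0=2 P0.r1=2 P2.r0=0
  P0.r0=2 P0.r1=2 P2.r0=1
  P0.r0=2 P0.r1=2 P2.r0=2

outcome vector order: (P0.r0,P0.r1,P2.r0)
under TSO → 000 001 002 020 021 022 220 221 222
claimed∖TSO = {200}

spurious: P0.r0=2 P0.r1=0 P2.r0=0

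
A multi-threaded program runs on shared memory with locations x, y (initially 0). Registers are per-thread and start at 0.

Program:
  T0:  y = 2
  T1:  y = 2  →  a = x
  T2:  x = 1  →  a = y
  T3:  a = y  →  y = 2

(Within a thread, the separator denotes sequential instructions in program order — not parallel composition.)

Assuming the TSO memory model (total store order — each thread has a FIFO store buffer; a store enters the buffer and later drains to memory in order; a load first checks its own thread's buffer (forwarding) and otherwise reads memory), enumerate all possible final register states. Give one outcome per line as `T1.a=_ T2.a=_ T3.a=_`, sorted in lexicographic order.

T1.a=0 T2.a=0 T3.a=0
T1.a=0 T2.a=0 T3.a=2
T1.a=0 T2.a=2 T3.a=0
T1.a=0 T2.a=2 T3.a=2
T1.a=1 T2.a=0 T3.a=0
T1.a=1 T2.a=0 T3.a=2
T1.a=1 T2.a=2 T3.a=0
T1.a=1 T2.a=2 T3.a=2

outcome vector order: (T1.a,T2.a,T3.a)
|TSO outcomes| = 8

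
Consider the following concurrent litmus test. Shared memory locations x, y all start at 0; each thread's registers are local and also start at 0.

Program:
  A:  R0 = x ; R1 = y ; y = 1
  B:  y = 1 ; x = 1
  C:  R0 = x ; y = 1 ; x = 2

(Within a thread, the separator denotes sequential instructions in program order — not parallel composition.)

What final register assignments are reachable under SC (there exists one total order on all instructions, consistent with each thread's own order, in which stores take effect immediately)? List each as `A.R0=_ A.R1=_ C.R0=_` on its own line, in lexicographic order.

A.R0=0 A.R1=0 C.R0=0
A.R0=0 A.R1=0 C.R0=1
A.R0=0 A.R1=1 C.R0=0
A.R0=0 A.R1=1 C.R0=1
A.R0=1 A.R1=1 C.R0=0
A.R0=1 A.R1=1 C.R0=1
A.R0=2 A.R1=1 C.R0=0
A.R0=2 A.R1=1 C.R0=1

outcome vector order: (A.R0,A.R1,C.R0)
|SC outcomes| = 8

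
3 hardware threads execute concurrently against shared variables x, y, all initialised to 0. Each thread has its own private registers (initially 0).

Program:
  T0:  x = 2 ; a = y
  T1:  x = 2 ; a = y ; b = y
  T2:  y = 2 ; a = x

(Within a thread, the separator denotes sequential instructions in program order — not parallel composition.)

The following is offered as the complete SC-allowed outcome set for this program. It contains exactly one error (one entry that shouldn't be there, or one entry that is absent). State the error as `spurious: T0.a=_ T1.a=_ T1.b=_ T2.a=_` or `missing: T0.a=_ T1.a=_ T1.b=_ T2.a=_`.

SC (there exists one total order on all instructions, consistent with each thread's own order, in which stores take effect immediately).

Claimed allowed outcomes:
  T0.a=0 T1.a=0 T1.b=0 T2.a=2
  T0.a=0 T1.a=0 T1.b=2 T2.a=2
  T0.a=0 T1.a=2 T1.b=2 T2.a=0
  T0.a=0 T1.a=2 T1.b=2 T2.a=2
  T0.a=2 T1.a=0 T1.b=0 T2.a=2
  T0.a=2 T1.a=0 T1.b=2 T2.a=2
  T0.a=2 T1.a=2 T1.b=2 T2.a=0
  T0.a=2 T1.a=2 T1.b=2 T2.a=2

spurious: T0.a=0 T1.a=2 T1.b=2 T2.a=0

outcome vector order: (T0.a,T1.a,T1.b,T2.a)
SC (7): <0 0 0 2> <0 0 2 2> <0 2 2 2> <2 0 0 2> <2 0 2 2> <2 2 2 0> <2 2 2 2>
claimed∖SC = {<0 2 2 0>}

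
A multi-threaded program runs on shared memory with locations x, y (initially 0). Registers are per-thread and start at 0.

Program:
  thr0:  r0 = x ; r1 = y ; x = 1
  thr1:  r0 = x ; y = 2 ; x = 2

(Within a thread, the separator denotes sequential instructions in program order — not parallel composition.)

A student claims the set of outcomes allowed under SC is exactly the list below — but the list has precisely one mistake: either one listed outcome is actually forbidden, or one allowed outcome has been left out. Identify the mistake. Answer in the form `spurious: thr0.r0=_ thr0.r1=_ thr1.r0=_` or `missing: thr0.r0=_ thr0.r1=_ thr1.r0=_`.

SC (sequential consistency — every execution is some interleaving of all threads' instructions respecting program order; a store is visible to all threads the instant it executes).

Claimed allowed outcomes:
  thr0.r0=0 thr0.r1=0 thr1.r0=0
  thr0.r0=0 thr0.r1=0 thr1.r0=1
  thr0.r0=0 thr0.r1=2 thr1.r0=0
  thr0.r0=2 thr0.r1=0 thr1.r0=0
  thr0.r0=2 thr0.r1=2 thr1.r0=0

outcome vector order: (thr0.r0,thr0.r1,thr1.r0)
[SC] allowed = {000, 001, 020, 220}
claimed∖SC = {200}

spurious: thr0.r0=2 thr0.r1=0 thr1.r0=0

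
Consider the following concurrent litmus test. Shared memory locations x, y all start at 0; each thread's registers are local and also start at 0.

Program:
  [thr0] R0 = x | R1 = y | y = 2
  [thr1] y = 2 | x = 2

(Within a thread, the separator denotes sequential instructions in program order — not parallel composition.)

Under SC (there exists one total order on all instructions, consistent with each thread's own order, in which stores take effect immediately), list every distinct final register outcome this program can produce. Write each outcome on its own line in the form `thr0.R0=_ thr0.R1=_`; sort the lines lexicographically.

outcome vector order: (thr0.R0,thr0.R1)
|SC outcomes| = 3

thr0.R0=0 thr0.R1=0
thr0.R0=0 thr0.R1=2
thr0.R0=2 thr0.R1=2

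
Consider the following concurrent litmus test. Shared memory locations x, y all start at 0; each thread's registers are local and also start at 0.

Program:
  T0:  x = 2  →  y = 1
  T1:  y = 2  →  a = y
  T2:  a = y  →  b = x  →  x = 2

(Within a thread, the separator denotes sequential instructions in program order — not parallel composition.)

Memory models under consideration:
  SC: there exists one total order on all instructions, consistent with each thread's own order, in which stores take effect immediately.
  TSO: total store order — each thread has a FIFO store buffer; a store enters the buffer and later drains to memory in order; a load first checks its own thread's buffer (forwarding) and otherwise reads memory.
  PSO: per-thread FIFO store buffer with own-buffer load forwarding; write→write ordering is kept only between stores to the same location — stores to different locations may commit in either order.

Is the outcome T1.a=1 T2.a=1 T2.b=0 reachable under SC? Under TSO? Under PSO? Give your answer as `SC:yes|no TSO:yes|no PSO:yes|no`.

outcome vector order: (T1.a,T2.a,T2.b)
SC: 10 outcomes — {1/0/0, 1/0/2, 1/1/2, 1/2/0, 1/2/2, 2/0/0, 2/0/2, 2/1/2, 2/2/0, 2/2/2}
TSO: 10 outcomes — {1/0/0, 1/0/2, 1/1/2, 1/2/0, 1/2/2, 2/0/0, 2/0/2, 2/1/2, 2/2/0, 2/2/2}
PSO: 12 outcomes — {1/0/0, 1/0/2, 1/1/0, 1/1/2, 1/2/0, 1/2/2, 2/0/0, 2/0/2, 2/1/0, 2/1/2, 2/2/0, 2/2/2}
target 1/1/0 ∈ {PSO}

SC:no TSO:no PSO:yes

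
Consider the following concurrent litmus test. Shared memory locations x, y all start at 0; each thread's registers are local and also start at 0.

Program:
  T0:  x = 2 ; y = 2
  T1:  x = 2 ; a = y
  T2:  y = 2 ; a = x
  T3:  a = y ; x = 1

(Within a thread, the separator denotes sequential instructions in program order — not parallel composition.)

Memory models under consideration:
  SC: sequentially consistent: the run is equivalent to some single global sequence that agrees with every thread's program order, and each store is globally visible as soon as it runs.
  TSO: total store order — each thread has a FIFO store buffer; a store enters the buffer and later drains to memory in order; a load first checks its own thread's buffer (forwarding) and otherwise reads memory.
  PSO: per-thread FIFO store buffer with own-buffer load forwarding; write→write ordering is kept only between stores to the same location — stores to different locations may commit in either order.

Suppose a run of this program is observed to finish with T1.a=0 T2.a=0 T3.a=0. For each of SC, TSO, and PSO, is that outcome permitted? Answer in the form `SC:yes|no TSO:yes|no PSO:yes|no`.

outcome vector order: (T1.a,T2.a,T3.a)
SC (10): <0 1 0> <0 1 2> <0 2 0> <0 2 2> <2 0 0> <2 0 2> <2 1 0> <2 1 2> <2 2 0> <2 2 2>
TSO (12): <0 0 0> <0 0 2> <0 1 0> <0 1 2> <0 2 0> <0 2 2> <2 0 0> <2 0 2> <2 1 0> <2 1 2> <2 2 0> <2 2 2>
PSO (12): <0 0 0> <0 0 2> <0 1 0> <0 1 2> <0 2 0> <0 2 2> <2 0 0> <2 0 2> <2 1 0> <2 1 2> <2 2 0> <2 2 2>
target <0 0 0> ∈ {TSO,PSO}

SC:no TSO:yes PSO:yes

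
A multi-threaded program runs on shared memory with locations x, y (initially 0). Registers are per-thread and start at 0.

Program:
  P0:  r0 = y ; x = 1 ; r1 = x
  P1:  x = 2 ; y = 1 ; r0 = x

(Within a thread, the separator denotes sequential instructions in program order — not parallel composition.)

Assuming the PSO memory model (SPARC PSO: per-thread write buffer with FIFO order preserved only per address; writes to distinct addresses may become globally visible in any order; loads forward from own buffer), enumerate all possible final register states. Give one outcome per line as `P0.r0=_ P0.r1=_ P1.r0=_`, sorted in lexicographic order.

outcome vector order: (P0.r0,P0.r1,P1.r0)
|PSO outcomes| = 6

P0.r0=0 P0.r1=1 P1.r0=1
P0.r0=0 P0.r1=1 P1.r0=2
P0.r0=0 P0.r1=2 P1.r0=2
P0.r0=1 P0.r1=1 P1.r0=1
P0.r0=1 P0.r1=1 P1.r0=2
P0.r0=1 P0.r1=2 P1.r0=2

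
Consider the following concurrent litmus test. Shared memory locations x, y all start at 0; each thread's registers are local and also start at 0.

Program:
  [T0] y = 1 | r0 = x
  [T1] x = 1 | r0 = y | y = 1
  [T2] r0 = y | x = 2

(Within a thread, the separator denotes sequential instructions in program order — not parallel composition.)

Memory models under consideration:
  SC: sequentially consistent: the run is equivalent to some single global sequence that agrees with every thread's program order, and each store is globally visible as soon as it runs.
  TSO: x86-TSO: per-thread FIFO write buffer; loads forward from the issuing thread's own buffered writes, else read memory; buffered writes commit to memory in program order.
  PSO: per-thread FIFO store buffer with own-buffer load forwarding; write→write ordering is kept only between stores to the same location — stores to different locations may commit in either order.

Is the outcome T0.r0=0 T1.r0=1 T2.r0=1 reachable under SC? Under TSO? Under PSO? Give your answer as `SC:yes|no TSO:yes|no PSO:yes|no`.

outcome vector order: (T0.r0,T1.r0,T2.r0)
SC (10): (0,1,0); (0,1,1); (1,0,0); (1,0,1); (1,1,0); (1,1,1); (2,0,0); (2,0,1); (2,1,0); (2,1,1)
TSO (12): (0,0,0); (0,0,1); (0,1,0); (0,1,1); (1,0,0); (1,0,1); (1,1,0); (1,1,1); (2,0,0); (2,0,1); (2,1,0); (2,1,1)
PSO (12): (0,0,0); (0,0,1); (0,1,0); (0,1,1); (1,0,0); (1,0,1); (1,1,0); (1,1,1); (2,0,0); (2,0,1); (2,1,0); (2,1,1)
target (0,1,1) ∈ {SC,TSO,PSO}

SC:yes TSO:yes PSO:yes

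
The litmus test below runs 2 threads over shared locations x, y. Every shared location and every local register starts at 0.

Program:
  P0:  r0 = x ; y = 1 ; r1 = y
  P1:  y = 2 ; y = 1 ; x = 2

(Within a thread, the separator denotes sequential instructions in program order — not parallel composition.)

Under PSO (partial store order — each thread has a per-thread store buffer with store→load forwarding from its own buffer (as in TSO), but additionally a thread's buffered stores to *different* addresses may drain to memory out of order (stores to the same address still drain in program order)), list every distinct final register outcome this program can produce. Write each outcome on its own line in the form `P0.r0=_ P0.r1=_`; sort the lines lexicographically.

outcome vector order: (P0.r0,P0.r1)
|PSO outcomes| = 4

P0.r0=0 P0.r1=1
P0.r0=0 P0.r1=2
P0.r0=2 P0.r1=1
P0.r0=2 P0.r1=2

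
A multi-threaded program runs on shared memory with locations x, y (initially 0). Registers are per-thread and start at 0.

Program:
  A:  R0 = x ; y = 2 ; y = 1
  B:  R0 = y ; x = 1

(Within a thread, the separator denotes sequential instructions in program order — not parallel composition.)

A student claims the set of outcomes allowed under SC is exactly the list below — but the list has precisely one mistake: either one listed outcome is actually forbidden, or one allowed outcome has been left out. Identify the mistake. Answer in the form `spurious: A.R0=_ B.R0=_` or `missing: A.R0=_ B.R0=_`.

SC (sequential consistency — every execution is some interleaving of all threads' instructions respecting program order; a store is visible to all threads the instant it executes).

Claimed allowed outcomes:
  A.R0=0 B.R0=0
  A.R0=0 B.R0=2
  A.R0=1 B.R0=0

outcome vector order: (A.R0,B.R0)
SC (4): 0/0, 0/1, 0/2, 1/0
SC∖claimed = {0/1}

missing: A.R0=0 B.R0=1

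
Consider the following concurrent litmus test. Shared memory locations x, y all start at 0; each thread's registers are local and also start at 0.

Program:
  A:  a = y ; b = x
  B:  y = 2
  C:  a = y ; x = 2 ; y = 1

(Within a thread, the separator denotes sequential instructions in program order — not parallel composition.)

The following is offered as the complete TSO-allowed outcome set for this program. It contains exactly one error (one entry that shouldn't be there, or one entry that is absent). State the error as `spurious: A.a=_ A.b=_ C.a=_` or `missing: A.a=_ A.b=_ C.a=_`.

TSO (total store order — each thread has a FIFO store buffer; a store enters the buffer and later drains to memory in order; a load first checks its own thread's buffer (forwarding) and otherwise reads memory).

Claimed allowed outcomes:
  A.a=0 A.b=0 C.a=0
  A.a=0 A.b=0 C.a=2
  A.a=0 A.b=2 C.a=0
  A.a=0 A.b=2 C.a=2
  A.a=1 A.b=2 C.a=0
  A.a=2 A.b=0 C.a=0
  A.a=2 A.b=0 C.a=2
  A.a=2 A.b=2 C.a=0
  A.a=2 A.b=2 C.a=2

missing: A.a=1 A.b=2 C.a=2

outcome vector order: (A.a,A.b,C.a)
under TSO → 0/0/0, 0/0/2, 0/2/0, 0/2/2, 1/2/0, 1/2/2, 2/0/0, 2/0/2, 2/2/0, 2/2/2
TSO∖claimed = {1/2/2}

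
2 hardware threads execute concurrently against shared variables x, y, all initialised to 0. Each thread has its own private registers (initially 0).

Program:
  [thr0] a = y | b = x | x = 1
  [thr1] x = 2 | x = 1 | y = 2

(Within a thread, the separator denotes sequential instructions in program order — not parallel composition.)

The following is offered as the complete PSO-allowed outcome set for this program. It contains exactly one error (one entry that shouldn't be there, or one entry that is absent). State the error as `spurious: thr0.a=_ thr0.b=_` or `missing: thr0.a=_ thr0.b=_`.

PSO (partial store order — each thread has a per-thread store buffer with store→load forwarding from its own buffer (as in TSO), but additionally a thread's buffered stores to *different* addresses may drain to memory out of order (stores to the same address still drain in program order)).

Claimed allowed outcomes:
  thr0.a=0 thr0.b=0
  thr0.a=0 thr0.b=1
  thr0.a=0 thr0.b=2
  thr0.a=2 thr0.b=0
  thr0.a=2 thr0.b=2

outcome vector order: (thr0.a,thr0.b)
PSO: 6 outcomes — {(0,0); (0,1); (0,2); (2,0); (2,1); (2,2)}
PSO∖claimed = {(2,1)}

missing: thr0.a=2 thr0.b=1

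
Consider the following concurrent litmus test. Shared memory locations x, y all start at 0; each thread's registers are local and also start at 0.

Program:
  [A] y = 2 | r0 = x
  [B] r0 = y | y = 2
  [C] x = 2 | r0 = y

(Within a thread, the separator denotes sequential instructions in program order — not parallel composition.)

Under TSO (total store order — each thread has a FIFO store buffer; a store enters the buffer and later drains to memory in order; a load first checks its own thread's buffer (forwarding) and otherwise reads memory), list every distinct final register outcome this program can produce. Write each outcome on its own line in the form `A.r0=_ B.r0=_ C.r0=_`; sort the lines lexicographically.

outcome vector order: (A.r0,B.r0,C.r0)
|TSO outcomes| = 8

A.r0=0 B.r0=0 C.r0=0
A.r0=0 B.r0=0 C.r0=2
A.r0=0 B.r0=2 C.r0=0
A.r0=0 B.r0=2 C.r0=2
A.r0=2 B.r0=0 C.r0=0
A.r0=2 B.r0=0 C.r0=2
A.r0=2 B.r0=2 C.r0=0
A.r0=2 B.r0=2 C.r0=2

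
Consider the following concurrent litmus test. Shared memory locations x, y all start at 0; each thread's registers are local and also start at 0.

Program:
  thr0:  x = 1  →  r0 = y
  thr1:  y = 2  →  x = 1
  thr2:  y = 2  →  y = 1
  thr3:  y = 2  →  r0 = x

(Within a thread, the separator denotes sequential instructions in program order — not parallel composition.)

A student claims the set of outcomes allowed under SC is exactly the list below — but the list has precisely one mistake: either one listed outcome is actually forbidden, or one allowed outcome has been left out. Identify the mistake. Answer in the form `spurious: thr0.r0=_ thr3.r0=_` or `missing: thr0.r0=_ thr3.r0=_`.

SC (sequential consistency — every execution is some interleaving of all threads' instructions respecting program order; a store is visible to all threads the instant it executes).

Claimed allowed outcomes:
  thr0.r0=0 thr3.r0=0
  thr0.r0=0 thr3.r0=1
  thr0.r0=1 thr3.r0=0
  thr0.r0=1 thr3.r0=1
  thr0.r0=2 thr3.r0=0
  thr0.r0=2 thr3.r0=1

outcome vector order: (thr0.r0,thr3.r0)
[SC] allowed = {(0,1) (1,0) (1,1) (2,0) (2,1)}
claimed∖SC = {(0,0)}

spurious: thr0.r0=0 thr3.r0=0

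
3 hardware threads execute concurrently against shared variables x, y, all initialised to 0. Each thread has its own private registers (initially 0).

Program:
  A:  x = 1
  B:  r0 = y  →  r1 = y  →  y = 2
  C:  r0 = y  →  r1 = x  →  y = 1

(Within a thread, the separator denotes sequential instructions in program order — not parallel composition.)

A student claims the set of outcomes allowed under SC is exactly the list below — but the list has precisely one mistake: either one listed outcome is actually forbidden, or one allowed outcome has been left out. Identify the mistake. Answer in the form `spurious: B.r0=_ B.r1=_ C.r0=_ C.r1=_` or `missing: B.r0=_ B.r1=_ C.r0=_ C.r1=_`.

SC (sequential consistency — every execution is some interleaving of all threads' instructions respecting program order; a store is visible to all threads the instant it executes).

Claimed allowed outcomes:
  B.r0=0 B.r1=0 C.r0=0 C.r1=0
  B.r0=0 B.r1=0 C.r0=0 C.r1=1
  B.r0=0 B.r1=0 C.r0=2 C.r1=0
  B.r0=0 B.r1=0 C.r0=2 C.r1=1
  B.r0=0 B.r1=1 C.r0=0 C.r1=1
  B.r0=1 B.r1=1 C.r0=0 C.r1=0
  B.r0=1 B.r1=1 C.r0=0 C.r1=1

outcome vector order: (B.r0,B.r1,C.r0,C.r1)
[SC] allowed = {0000, 0001, 0020, 0021, 0100, 0101, 1100, 1101}
SC∖claimed = {0100}

missing: B.r0=0 B.r1=1 C.r0=0 C.r1=0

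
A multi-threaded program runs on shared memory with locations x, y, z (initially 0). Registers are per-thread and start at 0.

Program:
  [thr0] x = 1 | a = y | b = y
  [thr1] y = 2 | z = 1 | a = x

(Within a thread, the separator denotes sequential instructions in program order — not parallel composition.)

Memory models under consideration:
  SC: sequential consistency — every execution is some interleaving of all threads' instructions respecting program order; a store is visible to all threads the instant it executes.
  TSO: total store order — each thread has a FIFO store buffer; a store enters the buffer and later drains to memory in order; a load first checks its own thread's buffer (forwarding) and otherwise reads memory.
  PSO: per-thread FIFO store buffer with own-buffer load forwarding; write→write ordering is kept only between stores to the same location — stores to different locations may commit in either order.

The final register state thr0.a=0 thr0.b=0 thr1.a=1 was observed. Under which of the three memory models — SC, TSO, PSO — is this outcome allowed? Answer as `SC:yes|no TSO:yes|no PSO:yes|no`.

outcome vector order: (thr0.a,thr0.b,thr1.a)
SC: 4 outcomes — {001; 021; 220; 221}
TSO: 6 outcomes — {000; 001; 020; 021; 220; 221}
PSO: 6 outcomes — {000; 001; 020; 021; 220; 221}
target 001 ∈ {SC,TSO,PSO}

SC:yes TSO:yes PSO:yes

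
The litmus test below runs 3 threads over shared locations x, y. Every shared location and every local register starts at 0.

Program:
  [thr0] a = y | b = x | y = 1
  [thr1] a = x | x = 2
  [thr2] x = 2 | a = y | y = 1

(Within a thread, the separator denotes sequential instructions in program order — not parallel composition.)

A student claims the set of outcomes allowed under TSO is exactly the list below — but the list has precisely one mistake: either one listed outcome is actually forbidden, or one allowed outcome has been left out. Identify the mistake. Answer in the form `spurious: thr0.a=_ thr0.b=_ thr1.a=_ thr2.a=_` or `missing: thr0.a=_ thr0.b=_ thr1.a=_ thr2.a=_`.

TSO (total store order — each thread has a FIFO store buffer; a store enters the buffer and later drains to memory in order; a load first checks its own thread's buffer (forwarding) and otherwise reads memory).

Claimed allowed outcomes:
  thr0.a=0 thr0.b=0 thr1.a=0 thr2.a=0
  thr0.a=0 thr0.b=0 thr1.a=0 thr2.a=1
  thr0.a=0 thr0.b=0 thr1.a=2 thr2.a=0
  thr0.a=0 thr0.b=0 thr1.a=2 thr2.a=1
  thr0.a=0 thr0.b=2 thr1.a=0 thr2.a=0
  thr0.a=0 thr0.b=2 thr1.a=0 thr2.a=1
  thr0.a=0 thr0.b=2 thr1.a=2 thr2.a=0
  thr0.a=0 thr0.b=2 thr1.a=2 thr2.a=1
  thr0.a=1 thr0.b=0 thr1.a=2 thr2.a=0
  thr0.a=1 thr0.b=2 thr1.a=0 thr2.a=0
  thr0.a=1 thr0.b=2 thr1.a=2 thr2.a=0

outcome vector order: (thr0.a,thr0.b,thr1.a,thr2.a)
TSO: 10 outcomes — {<0 0 0 0>, <0 0 0 1>, <0 0 2 0>, <0 0 2 1>, <0 2 0 0>, <0 2 0 1>, <0 2 2 0>, <0 2 2 1>, <1 2 0 0>, <1 2 2 0>}
claimed∖TSO = {<1 0 2 0>}

spurious: thr0.a=1 thr0.b=0 thr1.a=2 thr2.a=0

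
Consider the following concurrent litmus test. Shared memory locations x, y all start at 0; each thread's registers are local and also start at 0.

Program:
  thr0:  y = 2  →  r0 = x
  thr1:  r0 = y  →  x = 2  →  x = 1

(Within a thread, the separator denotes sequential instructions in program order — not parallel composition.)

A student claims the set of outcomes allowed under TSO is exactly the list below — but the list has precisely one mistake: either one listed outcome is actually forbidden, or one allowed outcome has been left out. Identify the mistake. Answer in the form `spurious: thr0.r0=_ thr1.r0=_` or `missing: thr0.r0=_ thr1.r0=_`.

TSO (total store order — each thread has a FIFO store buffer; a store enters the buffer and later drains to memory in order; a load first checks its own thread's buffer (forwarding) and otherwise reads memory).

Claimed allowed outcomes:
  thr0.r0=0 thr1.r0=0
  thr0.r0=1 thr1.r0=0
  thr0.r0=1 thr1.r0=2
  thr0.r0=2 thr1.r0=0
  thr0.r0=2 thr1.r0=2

missing: thr0.r0=0 thr1.r0=2

outcome vector order: (thr0.r0,thr1.r0)
TSO: 6 outcomes — {0/0 0/2 1/0 1/2 2/0 2/2}
TSO∖claimed = {0/2}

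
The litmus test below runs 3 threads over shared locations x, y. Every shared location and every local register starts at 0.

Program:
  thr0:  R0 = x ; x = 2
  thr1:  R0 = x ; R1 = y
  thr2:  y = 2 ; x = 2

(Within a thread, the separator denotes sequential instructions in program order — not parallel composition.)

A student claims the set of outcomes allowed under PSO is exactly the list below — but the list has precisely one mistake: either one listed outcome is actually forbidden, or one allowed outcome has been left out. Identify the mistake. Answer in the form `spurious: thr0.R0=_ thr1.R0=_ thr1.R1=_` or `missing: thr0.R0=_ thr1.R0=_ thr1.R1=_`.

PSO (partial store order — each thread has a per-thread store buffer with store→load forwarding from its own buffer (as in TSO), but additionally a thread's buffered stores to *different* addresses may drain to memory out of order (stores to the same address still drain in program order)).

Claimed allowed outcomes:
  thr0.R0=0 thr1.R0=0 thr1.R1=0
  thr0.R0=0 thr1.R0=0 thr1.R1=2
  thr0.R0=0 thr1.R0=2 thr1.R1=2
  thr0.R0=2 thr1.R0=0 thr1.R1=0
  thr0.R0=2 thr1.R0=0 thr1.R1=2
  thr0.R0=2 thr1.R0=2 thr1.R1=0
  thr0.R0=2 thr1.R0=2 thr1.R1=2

outcome vector order: (thr0.R0,thr1.R0,thr1.R1)
PSO (8): 000; 002; 020; 022; 200; 202; 220; 222
PSO∖claimed = {020}

missing: thr0.R0=0 thr1.R0=2 thr1.R1=0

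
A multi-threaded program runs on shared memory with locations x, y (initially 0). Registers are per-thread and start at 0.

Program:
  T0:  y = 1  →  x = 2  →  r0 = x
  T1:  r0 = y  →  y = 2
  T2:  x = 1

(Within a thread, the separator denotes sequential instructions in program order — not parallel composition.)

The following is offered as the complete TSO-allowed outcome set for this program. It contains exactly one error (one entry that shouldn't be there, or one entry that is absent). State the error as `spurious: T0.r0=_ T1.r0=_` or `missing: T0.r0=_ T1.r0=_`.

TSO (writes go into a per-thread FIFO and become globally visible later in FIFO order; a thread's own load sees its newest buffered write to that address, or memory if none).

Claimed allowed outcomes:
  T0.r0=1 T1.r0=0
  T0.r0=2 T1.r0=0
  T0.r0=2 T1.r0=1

outcome vector order: (T0.r0,T1.r0)
under TSO → (1,0) (1,1) (2,0) (2,1)
TSO∖claimed = {(1,1)}

missing: T0.r0=1 T1.r0=1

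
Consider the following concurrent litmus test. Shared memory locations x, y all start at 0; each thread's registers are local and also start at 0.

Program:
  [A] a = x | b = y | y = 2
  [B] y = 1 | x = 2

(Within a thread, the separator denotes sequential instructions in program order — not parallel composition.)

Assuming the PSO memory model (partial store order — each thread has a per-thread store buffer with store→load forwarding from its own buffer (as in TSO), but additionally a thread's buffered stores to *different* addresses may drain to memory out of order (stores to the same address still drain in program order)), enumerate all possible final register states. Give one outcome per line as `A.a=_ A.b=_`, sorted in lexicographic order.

outcome vector order: (A.a,A.b)
|PSO outcomes| = 4

A.a=0 A.b=0
A.a=0 A.b=1
A.a=2 A.b=0
A.a=2 A.b=1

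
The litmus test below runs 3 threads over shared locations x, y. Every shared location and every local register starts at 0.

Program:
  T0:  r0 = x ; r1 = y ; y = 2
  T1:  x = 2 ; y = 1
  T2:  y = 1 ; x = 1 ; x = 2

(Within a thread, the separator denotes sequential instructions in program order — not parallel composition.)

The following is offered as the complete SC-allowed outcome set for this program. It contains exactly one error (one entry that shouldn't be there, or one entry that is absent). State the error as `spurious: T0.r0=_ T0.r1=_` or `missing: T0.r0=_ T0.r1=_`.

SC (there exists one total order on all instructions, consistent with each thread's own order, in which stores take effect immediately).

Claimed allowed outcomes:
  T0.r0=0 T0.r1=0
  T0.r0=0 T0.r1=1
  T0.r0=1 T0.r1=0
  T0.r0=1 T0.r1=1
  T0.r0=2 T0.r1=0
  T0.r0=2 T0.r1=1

outcome vector order: (T0.r0,T0.r1)
SC: 5 outcomes — {0/0 0/1 1/1 2/0 2/1}
claimed∖SC = {1/0}

spurious: T0.r0=1 T0.r1=0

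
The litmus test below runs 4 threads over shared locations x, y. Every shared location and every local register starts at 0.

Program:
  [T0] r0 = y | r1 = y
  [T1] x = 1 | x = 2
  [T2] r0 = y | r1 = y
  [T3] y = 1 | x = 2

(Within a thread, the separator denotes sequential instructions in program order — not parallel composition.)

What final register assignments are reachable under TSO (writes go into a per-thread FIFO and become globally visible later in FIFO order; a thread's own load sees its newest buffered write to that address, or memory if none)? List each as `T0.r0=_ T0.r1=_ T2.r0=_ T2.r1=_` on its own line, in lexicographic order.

outcome vector order: (T0.r0,T0.r1,T2.r0,T2.r1)
|TSO outcomes| = 9

T0.r0=0 T0.r1=0 T2.r0=0 T2.r1=0
T0.r0=0 T0.r1=0 T2.r0=0 T2.r1=1
T0.r0=0 T0.r1=0 T2.r0=1 T2.r1=1
T0.r0=0 T0.r1=1 T2.r0=0 T2.r1=0
T0.r0=0 T0.r1=1 T2.r0=0 T2.r1=1
T0.r0=0 T0.r1=1 T2.r0=1 T2.r1=1
T0.r0=1 T0.r1=1 T2.r0=0 T2.r1=0
T0.r0=1 T0.r1=1 T2.r0=0 T2.r1=1
T0.r0=1 T0.r1=1 T2.r0=1 T2.r1=1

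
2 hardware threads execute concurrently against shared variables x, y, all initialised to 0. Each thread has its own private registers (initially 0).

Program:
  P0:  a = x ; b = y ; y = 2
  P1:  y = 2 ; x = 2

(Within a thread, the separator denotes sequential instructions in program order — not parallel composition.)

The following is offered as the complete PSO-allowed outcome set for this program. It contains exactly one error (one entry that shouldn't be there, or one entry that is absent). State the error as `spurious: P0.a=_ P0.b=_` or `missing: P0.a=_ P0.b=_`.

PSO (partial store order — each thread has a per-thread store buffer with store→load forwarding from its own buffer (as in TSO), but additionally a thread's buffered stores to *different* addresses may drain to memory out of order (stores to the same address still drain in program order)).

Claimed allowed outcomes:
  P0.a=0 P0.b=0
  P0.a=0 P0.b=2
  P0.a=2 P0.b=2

missing: P0.a=2 P0.b=0

outcome vector order: (P0.a,P0.b)
[PSO] allowed = {(0,0) (0,2) (2,0) (2,2)}
PSO∖claimed = {(2,0)}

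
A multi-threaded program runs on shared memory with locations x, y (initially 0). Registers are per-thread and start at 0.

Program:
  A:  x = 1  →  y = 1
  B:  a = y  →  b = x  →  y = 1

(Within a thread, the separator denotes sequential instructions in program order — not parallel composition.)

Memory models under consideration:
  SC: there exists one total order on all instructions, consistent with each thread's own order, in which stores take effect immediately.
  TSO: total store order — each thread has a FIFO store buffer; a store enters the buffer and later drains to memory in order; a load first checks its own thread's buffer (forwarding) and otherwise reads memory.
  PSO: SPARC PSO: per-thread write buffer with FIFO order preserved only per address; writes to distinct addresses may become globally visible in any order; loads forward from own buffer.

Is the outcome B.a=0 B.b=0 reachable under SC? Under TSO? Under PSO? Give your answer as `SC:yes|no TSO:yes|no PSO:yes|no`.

SC:yes TSO:yes PSO:yes

outcome vector order: (B.a,B.b)
SC: 3 outcomes — {00 01 11}
TSO: 3 outcomes — {00 01 11}
PSO: 4 outcomes — {00 01 10 11}
target 00 ∈ {SC,TSO,PSO}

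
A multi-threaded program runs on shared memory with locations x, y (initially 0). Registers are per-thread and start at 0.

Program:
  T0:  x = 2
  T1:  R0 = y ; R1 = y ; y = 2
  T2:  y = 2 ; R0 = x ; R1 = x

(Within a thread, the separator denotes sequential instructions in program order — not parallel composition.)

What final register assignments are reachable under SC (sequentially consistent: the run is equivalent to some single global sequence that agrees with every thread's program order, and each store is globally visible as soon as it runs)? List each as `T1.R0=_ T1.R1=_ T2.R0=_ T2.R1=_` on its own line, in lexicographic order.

T1.R0=0 T1.R1=0 T2.R0=0 T2.R1=0
T1.R0=0 T1.R1=0 T2.R0=0 T2.R1=2
T1.R0=0 T1.R1=0 T2.R0=2 T2.R1=2
T1.R0=0 T1.R1=2 T2.R0=0 T2.R1=0
T1.R0=0 T1.R1=2 T2.R0=0 T2.R1=2
T1.R0=0 T1.R1=2 T2.R0=2 T2.R1=2
T1.R0=2 T1.R1=2 T2.R0=0 T2.R1=0
T1.R0=2 T1.R1=2 T2.R0=0 T2.R1=2
T1.R0=2 T1.R1=2 T2.R0=2 T2.R1=2

outcome vector order: (T1.R0,T1.R1,T2.R0,T2.R1)
|SC outcomes| = 9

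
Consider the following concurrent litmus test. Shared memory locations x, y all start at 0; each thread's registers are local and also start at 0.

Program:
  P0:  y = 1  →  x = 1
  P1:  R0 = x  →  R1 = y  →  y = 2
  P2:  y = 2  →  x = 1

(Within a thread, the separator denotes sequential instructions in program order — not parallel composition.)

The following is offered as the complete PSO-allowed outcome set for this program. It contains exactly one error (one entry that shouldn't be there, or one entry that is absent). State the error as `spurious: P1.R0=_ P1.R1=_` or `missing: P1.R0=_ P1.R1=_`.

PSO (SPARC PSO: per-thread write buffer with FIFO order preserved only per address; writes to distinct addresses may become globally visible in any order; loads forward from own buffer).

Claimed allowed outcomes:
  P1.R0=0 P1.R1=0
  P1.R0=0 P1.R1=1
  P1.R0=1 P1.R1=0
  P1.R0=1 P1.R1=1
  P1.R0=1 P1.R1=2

outcome vector order: (P1.R0,P1.R1)
[PSO] allowed = {<0 0>, <0 1>, <0 2>, <1 0>, <1 1>, <1 2>}
PSO∖claimed = {<0 2>}

missing: P1.R0=0 P1.R1=2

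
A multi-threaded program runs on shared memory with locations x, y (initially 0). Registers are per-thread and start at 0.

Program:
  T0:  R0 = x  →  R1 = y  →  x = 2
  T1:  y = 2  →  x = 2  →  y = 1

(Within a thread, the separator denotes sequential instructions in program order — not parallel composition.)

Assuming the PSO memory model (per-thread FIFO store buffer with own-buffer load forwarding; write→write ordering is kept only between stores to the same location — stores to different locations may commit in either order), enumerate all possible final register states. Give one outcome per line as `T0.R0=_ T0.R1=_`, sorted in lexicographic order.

T0.R0=0 T0.R1=0
T0.R0=0 T0.R1=1
T0.R0=0 T0.R1=2
T0.R0=2 T0.R1=0
T0.R0=2 T0.R1=1
T0.R0=2 T0.R1=2

outcome vector order: (T0.R0,T0.R1)
|PSO outcomes| = 6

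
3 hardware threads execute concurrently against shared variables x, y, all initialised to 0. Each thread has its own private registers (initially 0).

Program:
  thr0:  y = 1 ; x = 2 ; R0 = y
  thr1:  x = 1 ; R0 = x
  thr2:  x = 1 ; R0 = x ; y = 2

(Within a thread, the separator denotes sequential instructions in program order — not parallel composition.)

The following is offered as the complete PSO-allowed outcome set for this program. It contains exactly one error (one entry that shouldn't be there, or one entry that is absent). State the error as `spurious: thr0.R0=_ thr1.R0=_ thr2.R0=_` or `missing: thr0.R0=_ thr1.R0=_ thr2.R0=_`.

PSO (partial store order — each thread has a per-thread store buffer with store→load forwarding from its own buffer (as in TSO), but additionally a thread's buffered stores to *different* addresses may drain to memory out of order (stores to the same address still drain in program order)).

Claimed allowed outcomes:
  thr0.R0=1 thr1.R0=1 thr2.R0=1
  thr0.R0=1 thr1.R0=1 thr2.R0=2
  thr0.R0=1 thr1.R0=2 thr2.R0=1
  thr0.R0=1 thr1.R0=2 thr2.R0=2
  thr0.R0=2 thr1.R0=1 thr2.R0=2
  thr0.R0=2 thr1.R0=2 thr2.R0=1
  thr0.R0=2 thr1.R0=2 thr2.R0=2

missing: thr0.R0=2 thr1.R0=1 thr2.R0=1

outcome vector order: (thr0.R0,thr1.R0,thr2.R0)
under PSO → <1 1 1> <1 1 2> <1 2 1> <1 2 2> <2 1 1> <2 1 2> <2 2 1> <2 2 2>
PSO∖claimed = {<2 1 1>}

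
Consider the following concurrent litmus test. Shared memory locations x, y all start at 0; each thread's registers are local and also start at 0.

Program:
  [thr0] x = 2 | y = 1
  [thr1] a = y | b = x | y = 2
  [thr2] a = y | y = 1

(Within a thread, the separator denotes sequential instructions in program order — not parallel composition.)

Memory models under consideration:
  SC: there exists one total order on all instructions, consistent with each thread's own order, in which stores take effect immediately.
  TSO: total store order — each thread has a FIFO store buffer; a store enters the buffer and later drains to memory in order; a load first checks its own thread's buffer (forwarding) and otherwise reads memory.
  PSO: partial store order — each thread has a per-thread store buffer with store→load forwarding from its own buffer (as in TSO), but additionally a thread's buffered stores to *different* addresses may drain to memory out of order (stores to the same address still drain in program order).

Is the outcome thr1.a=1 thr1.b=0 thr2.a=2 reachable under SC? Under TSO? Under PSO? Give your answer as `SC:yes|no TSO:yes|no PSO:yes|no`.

outcome vector order: (thr1.a,thr1.b,thr2.a)
under SC → <0 0 0> <0 0 1> <0 0 2> <0 2 0> <0 2 1> <0 2 2> <1 0 0> <1 2 0> <1 2 1> <1 2 2>
under TSO → <0 0 0> <0 0 1> <0 0 2> <0 2 0> <0 2 1> <0 2 2> <1 0 0> <1 2 0> <1 2 1> <1 2 2>
under PSO → <0 0 0> <0 0 1> <0 0 2> <0 2 0> <0 2 1> <0 2 2> <1 0 0> <1 0 1> <1 0 2> <1 2 0> <1 2 1> <1 2 2>
target <1 0 2> ∈ {PSO}

SC:no TSO:no PSO:yes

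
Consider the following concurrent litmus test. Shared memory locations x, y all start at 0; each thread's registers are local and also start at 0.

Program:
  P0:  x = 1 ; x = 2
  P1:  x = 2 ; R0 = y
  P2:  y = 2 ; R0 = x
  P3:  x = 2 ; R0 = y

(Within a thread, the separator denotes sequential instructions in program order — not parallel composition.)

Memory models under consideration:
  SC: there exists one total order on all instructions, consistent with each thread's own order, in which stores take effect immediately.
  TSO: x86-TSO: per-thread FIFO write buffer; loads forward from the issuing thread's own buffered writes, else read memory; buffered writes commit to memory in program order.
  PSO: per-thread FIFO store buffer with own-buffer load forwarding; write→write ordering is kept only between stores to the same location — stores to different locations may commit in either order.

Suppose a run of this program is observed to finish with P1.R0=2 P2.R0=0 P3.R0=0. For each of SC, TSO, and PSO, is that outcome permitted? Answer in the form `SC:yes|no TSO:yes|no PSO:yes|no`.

SC:no TSO:yes PSO:yes

outcome vector order: (P1.R0,P2.R0,P3.R0)
[SC] allowed = {0/1/0, 0/1/2, 0/2/0, 0/2/2, 2/0/2, 2/1/0, 2/1/2, 2/2/0, 2/2/2}
[TSO] allowed = {0/0/0, 0/0/2, 0/1/0, 0/1/2, 0/2/0, 0/2/2, 2/0/0, 2/0/2, 2/1/0, 2/1/2, 2/2/0, 2/2/2}
[PSO] allowed = {0/0/0, 0/0/2, 0/1/0, 0/1/2, 0/2/0, 0/2/2, 2/0/0, 2/0/2, 2/1/0, 2/1/2, 2/2/0, 2/2/2}
target 2/0/0 ∈ {TSO,PSO}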